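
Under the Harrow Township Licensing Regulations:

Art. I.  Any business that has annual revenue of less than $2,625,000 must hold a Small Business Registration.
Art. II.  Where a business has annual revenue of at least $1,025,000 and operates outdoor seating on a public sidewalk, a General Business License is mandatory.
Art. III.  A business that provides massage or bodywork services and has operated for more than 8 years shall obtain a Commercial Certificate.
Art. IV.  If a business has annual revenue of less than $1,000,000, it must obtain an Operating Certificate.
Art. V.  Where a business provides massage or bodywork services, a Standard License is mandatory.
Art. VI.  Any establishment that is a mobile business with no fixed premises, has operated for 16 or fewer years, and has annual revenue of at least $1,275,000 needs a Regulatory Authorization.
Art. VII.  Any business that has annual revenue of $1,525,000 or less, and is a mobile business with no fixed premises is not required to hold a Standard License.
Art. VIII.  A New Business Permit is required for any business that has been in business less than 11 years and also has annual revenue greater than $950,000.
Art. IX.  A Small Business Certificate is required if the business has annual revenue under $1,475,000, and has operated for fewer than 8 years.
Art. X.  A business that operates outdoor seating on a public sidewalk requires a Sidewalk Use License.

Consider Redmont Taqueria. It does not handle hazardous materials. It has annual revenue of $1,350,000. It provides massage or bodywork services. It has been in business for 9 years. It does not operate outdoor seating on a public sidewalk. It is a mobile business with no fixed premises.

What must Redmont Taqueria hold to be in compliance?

Art. I. revenue $1,350,000 < $2,625,000 → Small Business Registration required.
Art. II. revenue $1,350,000 ≥ $1,025,000; does not operate outdoor seating on a public sidewalk → General Business License not required.
Art. III. provides massage or bodywork services; years in business 9 > 8 → Commercial Certificate required.
Art. IV. revenue $1,350,000 ≥ $1,000,000 → Operating Certificate not required.
Art. V. provides massage or bodywork services → Standard License required.
Art. VI. is a mobile business with no fixed premises; years in business 9 ≤ 16; revenue $1,350,000 ≥ $1,275,000 → Regulatory Authorization required.
Art. VII. revenue $1,350,000 ≤ $1,525,000; is a mobile business with no fixed premises → exempt from Standard License.
Art. VIII. years in business 9 < 11; revenue $1,350,000 > $950,000 → New Business Permit required.
Art. IX. revenue $1,350,000 < $1,475,000; years in business 9 ≥ 8 → Small Business Certificate not required.
Art. X. does not operate outdoor seating on a public sidewalk → Sidewalk Use License not required.

Commercial Certificate, New Business Permit, Regulatory Authorization, Small Business Registration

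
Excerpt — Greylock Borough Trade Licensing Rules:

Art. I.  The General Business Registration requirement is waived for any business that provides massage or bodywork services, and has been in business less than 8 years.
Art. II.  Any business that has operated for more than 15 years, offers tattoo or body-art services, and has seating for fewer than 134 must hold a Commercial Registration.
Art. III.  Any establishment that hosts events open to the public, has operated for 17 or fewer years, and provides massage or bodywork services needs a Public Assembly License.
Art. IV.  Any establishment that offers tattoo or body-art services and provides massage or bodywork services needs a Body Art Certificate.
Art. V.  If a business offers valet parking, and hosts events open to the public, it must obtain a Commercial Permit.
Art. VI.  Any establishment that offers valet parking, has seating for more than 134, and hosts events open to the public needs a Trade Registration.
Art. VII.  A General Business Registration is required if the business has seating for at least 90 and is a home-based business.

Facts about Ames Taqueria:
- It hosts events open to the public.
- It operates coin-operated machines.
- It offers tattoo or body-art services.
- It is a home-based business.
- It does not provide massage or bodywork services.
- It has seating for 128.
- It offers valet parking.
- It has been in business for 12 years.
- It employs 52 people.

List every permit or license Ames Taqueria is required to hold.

Commercial Permit, General Business Registration

Art. I. does not provide massage or bodywork services; years in business 12 ≥ 8 → General Business Registration exemption does not apply.
Art. II. years in business 12 ≤ 15; offers tattoo or body-art services; seating 128 < 134 → Commercial Registration not required.
Art. III. hosts events open to the public; years in business 12 ≤ 17; does not provide massage or bodywork services → Public Assembly License not required.
Art. IV. offers tattoo or body-art services; does not provide massage or bodywork services → Body Art Certificate not required.
Art. V. offers valet parking; hosts events open to the public → Commercial Permit required.
Art. VI. offers valet parking; seating 128 ≤ 134; hosts events open to the public → Trade Registration not required.
Art. VII. seating 128 ≥ 90; is a home-based business → General Business Registration required.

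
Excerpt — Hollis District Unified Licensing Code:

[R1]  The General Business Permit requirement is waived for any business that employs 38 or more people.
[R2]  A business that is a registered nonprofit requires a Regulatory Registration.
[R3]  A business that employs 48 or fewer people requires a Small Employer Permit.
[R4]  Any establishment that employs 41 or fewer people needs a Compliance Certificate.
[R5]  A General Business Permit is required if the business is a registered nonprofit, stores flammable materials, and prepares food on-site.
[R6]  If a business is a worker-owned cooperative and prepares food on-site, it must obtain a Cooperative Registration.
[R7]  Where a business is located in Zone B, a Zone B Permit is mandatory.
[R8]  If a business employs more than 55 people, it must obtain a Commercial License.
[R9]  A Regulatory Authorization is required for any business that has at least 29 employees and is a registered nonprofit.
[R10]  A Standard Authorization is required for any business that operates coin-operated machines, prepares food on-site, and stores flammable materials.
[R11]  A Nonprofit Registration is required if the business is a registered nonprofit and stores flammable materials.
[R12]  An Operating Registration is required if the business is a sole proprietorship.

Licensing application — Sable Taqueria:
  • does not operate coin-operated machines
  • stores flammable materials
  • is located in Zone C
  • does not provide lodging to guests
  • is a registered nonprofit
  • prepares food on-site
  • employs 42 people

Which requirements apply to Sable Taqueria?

Nonprofit Registration, Regulatory Authorization, Regulatory Registration, Small Employer Permit

[R1] employees 42 ≥ 38 → exempt from General Business Permit.
[R2] is a registered nonprofit → Regulatory Registration required.
[R3] employees 42 ≤ 48 → Small Employer Permit required.
[R4] employees 42 > 41 → Compliance Certificate not required.
[R5] is a registered nonprofit; stores flammable materials; prepares food on-site → General Business Permit required.
[R6] is a registered nonprofit (not: is a worker-owned cooperative); prepares food on-site → Cooperative Registration not required.
[R7] is located in Zone C (not: is located in Zone B) → Zone B Permit not required.
[R8] employees 42 ≤ 55 → Commercial License not required.
[R9] employees 42 ≥ 29; is a registered nonprofit → Regulatory Authorization required.
[R10] does not operate coin-operated machines; prepares food on-site; stores flammable materials → Standard Authorization not required.
[R11] is a registered nonprofit; stores flammable materials → Nonprofit Registration required.
[R12] is a registered nonprofit (not: is a sole proprietorship) → Operating Registration not required.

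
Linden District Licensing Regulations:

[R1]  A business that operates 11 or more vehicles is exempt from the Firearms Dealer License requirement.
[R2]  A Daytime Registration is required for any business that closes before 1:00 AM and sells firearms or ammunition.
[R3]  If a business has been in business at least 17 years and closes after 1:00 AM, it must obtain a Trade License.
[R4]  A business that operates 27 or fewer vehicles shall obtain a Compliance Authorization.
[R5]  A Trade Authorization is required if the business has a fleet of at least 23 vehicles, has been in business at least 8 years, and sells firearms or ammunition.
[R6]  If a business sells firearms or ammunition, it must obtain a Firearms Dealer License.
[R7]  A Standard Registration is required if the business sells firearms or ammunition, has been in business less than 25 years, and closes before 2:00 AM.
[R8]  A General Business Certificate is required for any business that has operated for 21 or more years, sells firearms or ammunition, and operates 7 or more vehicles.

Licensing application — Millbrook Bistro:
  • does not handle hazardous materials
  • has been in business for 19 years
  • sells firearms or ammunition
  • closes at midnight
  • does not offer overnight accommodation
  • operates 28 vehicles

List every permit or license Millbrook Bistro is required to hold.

Daytime Registration, Standard Registration, Trade Authorization

[R1] vehicles 28 ≥ 11 → exempt from Firearms Dealer License.
[R2] closes midnight, at/before 1:00 AM; sells firearms or ammunition → Daytime Registration required.
[R3] years in business 19 ≥ 17; closes midnight, at/before 1:00 AM → Trade License not required.
[R4] vehicles 28 > 27 → Compliance Authorization not required.
[R5] vehicles 28 ≥ 23; years in business 19 ≥ 8; sells firearms or ammunition → Trade Authorization required.
[R6] sells firearms or ammunition → Firearms Dealer License required.
[R7] sells firearms or ammunition; years in business 19 < 25; closes midnight, at/before 2:00 AM → Standard Registration required.
[R8] years in business 19 < 21; sells firearms or ammunition; vehicles 28 ≥ 7 → General Business Certificate not required.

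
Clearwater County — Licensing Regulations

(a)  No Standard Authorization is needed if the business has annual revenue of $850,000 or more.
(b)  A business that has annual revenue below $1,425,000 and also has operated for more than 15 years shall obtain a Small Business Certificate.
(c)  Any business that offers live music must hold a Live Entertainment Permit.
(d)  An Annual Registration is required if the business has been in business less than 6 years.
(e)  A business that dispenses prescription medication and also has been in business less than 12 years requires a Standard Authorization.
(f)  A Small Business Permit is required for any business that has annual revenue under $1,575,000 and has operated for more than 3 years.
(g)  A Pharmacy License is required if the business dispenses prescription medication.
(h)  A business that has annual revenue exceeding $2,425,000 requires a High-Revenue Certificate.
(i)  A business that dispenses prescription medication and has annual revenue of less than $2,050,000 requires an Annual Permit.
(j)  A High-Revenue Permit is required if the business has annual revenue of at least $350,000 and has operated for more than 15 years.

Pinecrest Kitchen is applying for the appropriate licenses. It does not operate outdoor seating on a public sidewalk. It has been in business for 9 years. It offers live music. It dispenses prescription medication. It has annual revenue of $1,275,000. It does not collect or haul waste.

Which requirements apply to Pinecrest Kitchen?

Annual Permit, Live Entertainment Permit, Pharmacy License, Small Business Permit

(a) revenue $1,275,000 ≥ $850,000 → exempt from Standard Authorization.
(b) revenue $1,275,000 < $1,425,000; years in business 9 ≤ 15 → Small Business Certificate not required.
(c) offers live music → Live Entertainment Permit required.
(d) years in business 9 ≥ 6 → Annual Registration not required.
(e) dispenses prescription medication; years in business 9 < 12 → Standard Authorization required.
(f) revenue $1,275,000 < $1,575,000; years in business 9 > 3 → Small Business Permit required.
(g) dispenses prescription medication → Pharmacy License required.
(h) revenue $1,275,000 ≤ $2,425,000 → High-Revenue Certificate not required.
(i) dispenses prescription medication; revenue $1,275,000 < $2,050,000 → Annual Permit required.
(j) revenue $1,275,000 ≥ $350,000; years in business 9 ≤ 15 → High-Revenue Permit not required.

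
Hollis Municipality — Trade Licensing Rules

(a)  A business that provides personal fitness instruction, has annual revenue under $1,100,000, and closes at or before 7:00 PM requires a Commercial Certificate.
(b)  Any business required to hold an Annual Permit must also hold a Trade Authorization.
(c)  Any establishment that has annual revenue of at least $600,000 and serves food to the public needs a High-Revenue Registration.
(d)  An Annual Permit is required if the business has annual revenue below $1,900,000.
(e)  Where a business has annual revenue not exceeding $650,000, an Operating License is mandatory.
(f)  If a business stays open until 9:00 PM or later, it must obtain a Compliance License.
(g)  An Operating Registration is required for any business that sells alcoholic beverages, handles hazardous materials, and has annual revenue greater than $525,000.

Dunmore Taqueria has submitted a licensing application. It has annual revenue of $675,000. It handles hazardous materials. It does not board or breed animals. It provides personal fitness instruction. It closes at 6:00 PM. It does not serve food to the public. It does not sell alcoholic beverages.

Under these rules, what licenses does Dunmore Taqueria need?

Annual Permit, Commercial Certificate, Trade Authorization

(a) provides personal fitness instruction; revenue $675,000 < $1,100,000; closes 6:00 PM, at/before 7:00 PM → Commercial Certificate required.
(b) Annual Permit is required → Trade Authorization also required.
(c) revenue $675,000 ≥ $600,000; does not serve food to the public → High-Revenue Registration not required.
(d) revenue $675,000 < $1,900,000 → Annual Permit required.
(e) revenue $675,000 > $650,000 → Operating License not required.
(f) closes 6:00 PM, at/before 9:00 PM → Compliance License not required.
(g) does not sell alcoholic beverages; handles hazardous materials; revenue $675,000 > $525,000 → Operating Registration not required.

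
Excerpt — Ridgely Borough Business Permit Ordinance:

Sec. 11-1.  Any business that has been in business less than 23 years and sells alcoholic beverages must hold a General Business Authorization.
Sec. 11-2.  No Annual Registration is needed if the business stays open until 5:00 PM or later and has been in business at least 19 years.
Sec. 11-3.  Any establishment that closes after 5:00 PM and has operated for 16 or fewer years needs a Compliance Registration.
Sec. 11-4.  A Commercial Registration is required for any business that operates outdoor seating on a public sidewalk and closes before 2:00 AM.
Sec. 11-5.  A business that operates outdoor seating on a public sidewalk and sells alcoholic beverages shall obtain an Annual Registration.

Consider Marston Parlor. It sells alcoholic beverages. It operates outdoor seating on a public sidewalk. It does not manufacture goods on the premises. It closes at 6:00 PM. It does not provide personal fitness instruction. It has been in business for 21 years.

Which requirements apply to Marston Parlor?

Sec. 11-1. years in business 21 < 23; sells alcoholic beverages → General Business Authorization required.
Sec. 11-2. closes 6:00 PM, after 5:00 PM; years in business 21 ≥ 19 → exempt from Annual Registration.
Sec. 11-3. closes 6:00 PM, after 5:00 PM; years in business 21 > 16 → Compliance Registration not required.
Sec. 11-4. operates outdoor seating on a public sidewalk; closes 6:00 PM, at/before 2:00 AM → Commercial Registration required.
Sec. 11-5. operates outdoor seating on a public sidewalk; sells alcoholic beverages → Annual Registration required.

Commercial Registration, General Business Authorization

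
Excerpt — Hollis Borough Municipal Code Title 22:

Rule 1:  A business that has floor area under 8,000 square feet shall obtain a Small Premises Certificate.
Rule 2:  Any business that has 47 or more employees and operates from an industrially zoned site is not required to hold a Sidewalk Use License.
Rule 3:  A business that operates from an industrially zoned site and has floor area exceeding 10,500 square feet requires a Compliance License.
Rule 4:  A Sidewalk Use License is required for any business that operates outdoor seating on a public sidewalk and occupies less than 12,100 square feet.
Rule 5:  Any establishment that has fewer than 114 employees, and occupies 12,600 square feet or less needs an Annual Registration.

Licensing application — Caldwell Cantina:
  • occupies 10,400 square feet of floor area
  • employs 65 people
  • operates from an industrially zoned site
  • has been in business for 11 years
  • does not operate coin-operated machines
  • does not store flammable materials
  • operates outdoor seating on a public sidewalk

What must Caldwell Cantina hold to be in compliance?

Annual Registration

Rule 1: floor area 10,400 square feet ≥ 8,000 square feet → Small Premises Certificate not required.
Rule 2: employees 65 ≥ 47; operates from an industrially zoned site → exempt from Sidewalk Use License.
Rule 3: operates from an industrially zoned site; floor area 10,400 square feet ≤ 10,500 square feet → Compliance License not required.
Rule 4: operates outdoor seating on a public sidewalk; floor area 10,400 square feet < 12,100 square feet → Sidewalk Use License required.
Rule 5: employees 65 < 114; floor area 10,400 square feet ≤ 12,600 square feet → Annual Registration required.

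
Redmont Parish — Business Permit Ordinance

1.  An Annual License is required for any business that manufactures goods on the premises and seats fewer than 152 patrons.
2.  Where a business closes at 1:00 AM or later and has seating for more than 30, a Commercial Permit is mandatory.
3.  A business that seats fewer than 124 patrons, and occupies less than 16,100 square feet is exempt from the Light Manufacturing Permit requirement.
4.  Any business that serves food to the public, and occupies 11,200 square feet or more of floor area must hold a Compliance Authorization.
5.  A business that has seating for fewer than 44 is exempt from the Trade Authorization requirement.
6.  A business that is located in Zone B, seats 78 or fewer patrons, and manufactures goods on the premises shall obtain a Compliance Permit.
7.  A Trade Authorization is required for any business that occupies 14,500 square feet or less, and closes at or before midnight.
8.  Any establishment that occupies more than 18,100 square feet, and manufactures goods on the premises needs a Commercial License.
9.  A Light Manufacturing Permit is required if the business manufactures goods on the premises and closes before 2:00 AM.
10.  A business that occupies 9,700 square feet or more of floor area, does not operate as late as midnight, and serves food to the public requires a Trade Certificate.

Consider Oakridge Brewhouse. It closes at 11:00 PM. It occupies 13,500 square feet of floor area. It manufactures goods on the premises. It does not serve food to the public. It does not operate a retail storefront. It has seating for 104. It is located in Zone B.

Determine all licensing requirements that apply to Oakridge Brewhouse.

1. manufactures goods on the premises; seating 104 < 152 → Annual License required.
2. closes 11:00 PM, at/before 1:00 AM; seating 104 > 30 → Commercial Permit not required.
3. seating 104 < 124; floor area 13,500 square feet < 16,100 square feet → exempt from Light Manufacturing Permit.
4. does not serve food to the public; floor area 13,500 square feet ≥ 11,200 square feet → Compliance Authorization not required.
5. seating 104 ≥ 44 → Trade Authorization exemption does not apply.
6. is located in Zone B; seating 104 > 78; manufactures goods on the premises → Compliance Permit not required.
7. floor area 13,500 square feet ≤ 14,500 square feet; closes 11:00 PM, at/before midnight → Trade Authorization required.
8. floor area 13,500 square feet ≤ 18,100 square feet; manufactures goods on the premises → Commercial License not required.
9. manufactures goods on the premises; closes 11:00 PM, at/before 2:00 AM → Light Manufacturing Permit required.
10. floor area 13,500 square feet ≥ 9,700 square feet; closes 11:00 PM, at/before midnight; does not serve food to the public → Trade Certificate not required.

Annual License, Trade Authorization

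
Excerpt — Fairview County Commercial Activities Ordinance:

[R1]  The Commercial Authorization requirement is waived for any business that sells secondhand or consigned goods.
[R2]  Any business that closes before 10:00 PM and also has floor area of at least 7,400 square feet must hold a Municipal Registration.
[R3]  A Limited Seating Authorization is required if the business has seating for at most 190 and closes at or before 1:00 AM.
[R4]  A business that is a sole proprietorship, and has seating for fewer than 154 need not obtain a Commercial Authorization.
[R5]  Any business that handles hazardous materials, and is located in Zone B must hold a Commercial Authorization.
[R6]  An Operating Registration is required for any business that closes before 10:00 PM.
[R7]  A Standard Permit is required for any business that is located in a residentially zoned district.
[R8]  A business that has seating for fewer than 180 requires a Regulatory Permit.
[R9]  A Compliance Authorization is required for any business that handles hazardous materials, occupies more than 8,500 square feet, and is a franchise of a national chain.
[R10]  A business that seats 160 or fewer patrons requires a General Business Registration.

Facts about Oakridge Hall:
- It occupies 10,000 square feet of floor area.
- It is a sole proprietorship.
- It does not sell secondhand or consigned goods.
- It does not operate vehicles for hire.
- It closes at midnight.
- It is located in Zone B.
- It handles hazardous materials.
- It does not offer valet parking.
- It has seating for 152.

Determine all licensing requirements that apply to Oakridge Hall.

[R1] does not sell secondhand or consigned goods → Commercial Authorization exemption does not apply.
[R2] closes midnight, after 10:00 PM; floor area 10,000 square feet ≥ 7,400 square feet → Municipal Registration not required.
[R3] seating 152 ≤ 190; closes midnight, at/before 1:00 AM → Limited Seating Authorization required.
[R4] is a sole proprietorship; seating 152 < 154 → exempt from Commercial Authorization.
[R5] handles hazardous materials; is located in Zone B → Commercial Authorization required.
[R6] closes midnight, after 10:00 PM → Operating Registration not required.
[R7] is located in Zone B (not: is located in a residentially zoned district) → Standard Permit not required.
[R8] seating 152 < 180 → Regulatory Permit required.
[R9] handles hazardous materials; floor area 10,000 square feet > 8,500 square feet; is a sole proprietorship (not: is a franchise of a national chain) → Compliance Authorization not required.
[R10] seating 152 ≤ 160 → General Business Registration required.

General Business Registration, Limited Seating Authorization, Regulatory Permit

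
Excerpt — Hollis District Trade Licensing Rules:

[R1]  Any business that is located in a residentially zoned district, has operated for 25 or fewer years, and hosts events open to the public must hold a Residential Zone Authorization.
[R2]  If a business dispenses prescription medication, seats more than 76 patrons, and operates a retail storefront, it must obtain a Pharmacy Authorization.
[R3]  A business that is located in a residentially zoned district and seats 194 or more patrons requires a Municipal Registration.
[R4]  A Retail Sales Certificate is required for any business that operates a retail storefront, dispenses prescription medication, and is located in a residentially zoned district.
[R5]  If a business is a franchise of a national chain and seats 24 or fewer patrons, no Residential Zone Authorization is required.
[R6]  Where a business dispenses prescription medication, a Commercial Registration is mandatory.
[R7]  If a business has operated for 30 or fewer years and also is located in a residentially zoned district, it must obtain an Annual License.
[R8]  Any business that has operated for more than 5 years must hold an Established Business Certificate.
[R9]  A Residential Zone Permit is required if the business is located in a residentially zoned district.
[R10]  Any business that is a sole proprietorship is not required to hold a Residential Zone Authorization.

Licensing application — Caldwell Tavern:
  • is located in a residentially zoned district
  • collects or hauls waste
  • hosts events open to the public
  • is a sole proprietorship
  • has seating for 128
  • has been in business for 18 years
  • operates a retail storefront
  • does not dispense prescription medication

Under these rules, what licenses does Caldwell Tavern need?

[R1] is located in a residentially zoned district; years in business 18 ≤ 25; hosts events open to the public → Residential Zone Authorization required.
[R2] does not dispense prescription medication; seating 128 > 76; operates a retail storefront → Pharmacy Authorization not required.
[R3] is located in a residentially zoned district; seating 128 < 194 → Municipal Registration not required.
[R4] operates a retail storefront; does not dispense prescription medication; is located in a residentially zoned district → Retail Sales Certificate not required.
[R5] is a sole proprietorship (not: is a franchise of a national chain); seating 128 > 24 → Residential Zone Authorization exemption does not apply.
[R6] does not dispense prescription medication → Commercial Registration not required.
[R7] years in business 18 ≤ 30; is located in a residentially zoned district → Annual License required.
[R8] years in business 18 > 5 → Established Business Certificate required.
[R9] is located in a residentially zoned district → Residential Zone Permit required.
[R10] is a sole proprietorship → exempt from Residential Zone Authorization.

Annual License, Established Business Certificate, Residential Zone Permit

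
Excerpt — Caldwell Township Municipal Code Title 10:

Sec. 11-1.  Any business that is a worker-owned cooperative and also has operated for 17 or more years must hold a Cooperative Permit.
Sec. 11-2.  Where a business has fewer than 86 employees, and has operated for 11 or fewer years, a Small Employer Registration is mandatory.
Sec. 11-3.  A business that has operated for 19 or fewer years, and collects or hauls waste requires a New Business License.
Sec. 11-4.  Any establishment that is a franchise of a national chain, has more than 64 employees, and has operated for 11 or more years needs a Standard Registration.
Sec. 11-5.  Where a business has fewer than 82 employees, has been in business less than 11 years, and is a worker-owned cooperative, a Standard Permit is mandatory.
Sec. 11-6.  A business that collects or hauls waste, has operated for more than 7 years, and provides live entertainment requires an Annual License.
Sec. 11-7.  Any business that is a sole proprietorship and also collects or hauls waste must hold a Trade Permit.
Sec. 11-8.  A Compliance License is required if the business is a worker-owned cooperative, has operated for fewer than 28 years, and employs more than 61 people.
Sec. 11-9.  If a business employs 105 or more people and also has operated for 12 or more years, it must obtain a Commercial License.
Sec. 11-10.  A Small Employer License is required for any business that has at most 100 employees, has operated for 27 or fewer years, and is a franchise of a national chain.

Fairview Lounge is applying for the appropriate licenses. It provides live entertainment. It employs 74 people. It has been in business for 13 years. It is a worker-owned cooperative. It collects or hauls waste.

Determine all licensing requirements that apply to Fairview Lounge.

Annual License, Compliance License, New Business License

Sec. 11-1. is a worker-owned cooperative; years in business 13 < 17 → Cooperative Permit not required.
Sec. 11-2. employees 74 < 86; years in business 13 > 11 → Small Employer Registration not required.
Sec. 11-3. years in business 13 ≤ 19; collects or hauls waste → New Business License required.
Sec. 11-4. is a worker-owned cooperative (not: is a franchise of a national chain); employees 74 > 64; years in business 13 ≥ 11 → Standard Registration not required.
Sec. 11-5. employees 74 < 82; years in business 13 ≥ 11; is a worker-owned cooperative → Standard Permit not required.
Sec. 11-6. collects or hauls waste; years in business 13 > 7; provides live entertainment → Annual License required.
Sec. 11-7. is a worker-owned cooperative (not: is a sole proprietorship); collects or hauls waste → Trade Permit not required.
Sec. 11-8. is a worker-owned cooperative; years in business 13 < 28; employees 74 > 61 → Compliance License required.
Sec. 11-9. employees 74 < 105; years in business 13 ≥ 12 → Commercial License not required.
Sec. 11-10. employees 74 ≤ 100; years in business 13 ≤ 27; is a worker-owned cooperative (not: is a franchise of a national chain) → Small Employer License not required.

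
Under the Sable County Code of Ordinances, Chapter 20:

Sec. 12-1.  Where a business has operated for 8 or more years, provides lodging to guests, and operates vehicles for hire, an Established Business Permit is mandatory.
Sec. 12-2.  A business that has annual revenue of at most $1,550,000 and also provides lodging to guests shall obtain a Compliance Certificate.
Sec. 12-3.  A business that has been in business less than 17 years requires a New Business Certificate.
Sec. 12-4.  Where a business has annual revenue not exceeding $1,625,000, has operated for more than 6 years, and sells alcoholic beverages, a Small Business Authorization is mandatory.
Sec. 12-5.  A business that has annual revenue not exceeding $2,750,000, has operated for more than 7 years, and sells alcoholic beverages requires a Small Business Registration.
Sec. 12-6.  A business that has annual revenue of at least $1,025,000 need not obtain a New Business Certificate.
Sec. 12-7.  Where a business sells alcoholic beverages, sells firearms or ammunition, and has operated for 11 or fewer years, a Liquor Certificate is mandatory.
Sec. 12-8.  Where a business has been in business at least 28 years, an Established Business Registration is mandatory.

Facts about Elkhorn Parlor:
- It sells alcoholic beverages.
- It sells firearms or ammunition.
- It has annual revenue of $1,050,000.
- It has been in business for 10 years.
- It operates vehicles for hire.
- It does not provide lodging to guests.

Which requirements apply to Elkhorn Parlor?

Sec. 12-1. years in business 10 ≥ 8; does not provide lodging to guests; operates vehicles for hire → Established Business Permit not required.
Sec. 12-2. revenue $1,050,000 ≤ $1,550,000; does not provide lodging to guests → Compliance Certificate not required.
Sec. 12-3. years in business 10 < 17 → New Business Certificate required.
Sec. 12-4. revenue $1,050,000 ≤ $1,625,000; years in business 10 > 6; sells alcoholic beverages → Small Business Authorization required.
Sec. 12-5. revenue $1,050,000 ≤ $2,750,000; years in business 10 > 7; sells alcoholic beverages → Small Business Registration required.
Sec. 12-6. revenue $1,050,000 ≥ $1,025,000 → exempt from New Business Certificate.
Sec. 12-7. sells alcoholic beverages; sells firearms or ammunition; years in business 10 ≤ 11 → Liquor Certificate required.
Sec. 12-8. years in business 10 < 28 → Established Business Registration not required.

Liquor Certificate, Small Business Authorization, Small Business Registration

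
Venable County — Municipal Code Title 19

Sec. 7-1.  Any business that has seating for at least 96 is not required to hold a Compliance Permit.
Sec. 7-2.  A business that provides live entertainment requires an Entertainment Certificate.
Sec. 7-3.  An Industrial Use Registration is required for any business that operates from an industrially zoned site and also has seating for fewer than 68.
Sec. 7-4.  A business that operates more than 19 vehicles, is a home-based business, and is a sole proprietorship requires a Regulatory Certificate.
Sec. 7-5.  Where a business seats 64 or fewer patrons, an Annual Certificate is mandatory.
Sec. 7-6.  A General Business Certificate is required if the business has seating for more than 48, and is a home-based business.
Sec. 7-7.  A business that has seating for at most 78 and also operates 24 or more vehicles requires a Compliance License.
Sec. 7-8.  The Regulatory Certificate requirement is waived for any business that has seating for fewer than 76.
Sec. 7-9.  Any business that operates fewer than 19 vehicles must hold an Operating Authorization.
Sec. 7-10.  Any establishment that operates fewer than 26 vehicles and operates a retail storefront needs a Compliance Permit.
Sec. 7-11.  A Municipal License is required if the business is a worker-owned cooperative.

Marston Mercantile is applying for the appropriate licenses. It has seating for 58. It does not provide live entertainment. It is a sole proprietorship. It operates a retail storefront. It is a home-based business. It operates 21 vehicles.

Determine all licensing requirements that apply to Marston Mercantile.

Annual Certificate, Compliance Permit, General Business Certificate

Sec. 7-1. seating 58 < 96 → Compliance Permit exemption does not apply.
Sec. 7-2. does not provide live entertainment → Entertainment Certificate not required.
Sec. 7-3. is a home-based business (not: operates from an industrially zoned site); seating 58 < 68 → Industrial Use Registration not required.
Sec. 7-4. vehicles 21 > 19; is a home-based business; is a sole proprietorship → Regulatory Certificate required.
Sec. 7-5. seating 58 ≤ 64 → Annual Certificate required.
Sec. 7-6. seating 58 > 48; is a home-based business → General Business Certificate required.
Sec. 7-7. seating 58 ≤ 78; vehicles 21 < 24 → Compliance License not required.
Sec. 7-8. seating 58 < 76 → exempt from Regulatory Certificate.
Sec. 7-9. vehicles 21 ≥ 19 → Operating Authorization not required.
Sec. 7-10. vehicles 21 < 26; operates a retail storefront → Compliance Permit required.
Sec. 7-11. is a sole proprietorship (not: is a worker-owned cooperative) → Municipal License not required.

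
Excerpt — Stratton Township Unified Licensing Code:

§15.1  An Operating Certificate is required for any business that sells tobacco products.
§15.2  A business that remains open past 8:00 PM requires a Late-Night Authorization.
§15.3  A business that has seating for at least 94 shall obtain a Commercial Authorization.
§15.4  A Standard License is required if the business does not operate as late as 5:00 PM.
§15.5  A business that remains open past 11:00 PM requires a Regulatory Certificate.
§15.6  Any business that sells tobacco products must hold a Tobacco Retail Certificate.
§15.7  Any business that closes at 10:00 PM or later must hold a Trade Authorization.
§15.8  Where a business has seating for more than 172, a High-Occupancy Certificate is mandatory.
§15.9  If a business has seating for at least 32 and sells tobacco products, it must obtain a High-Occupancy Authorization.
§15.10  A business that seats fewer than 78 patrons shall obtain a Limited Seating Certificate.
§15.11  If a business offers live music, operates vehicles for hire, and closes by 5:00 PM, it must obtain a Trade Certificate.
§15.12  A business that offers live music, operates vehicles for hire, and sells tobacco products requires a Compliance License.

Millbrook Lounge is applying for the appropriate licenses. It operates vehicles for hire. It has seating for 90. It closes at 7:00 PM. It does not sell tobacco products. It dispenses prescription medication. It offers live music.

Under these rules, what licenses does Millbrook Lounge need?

None

§15.1 does not sell tobacco products → Operating Certificate not required.
§15.2 closes 7:00 PM, at/before 8:00 PM → Late-Night Authorization not required.
§15.3 seating 90 < 94 → Commercial Authorization not required.
§15.4 closes 7:00 PM, after 5:00 PM → Standard License not required.
§15.5 closes 7:00 PM, at/before 11:00 PM → Regulatory Certificate not required.
§15.6 does not sell tobacco products → Tobacco Retail Certificate not required.
§15.7 closes 7:00 PM, at/before 10:00 PM → Trade Authorization not required.
§15.8 seating 90 ≤ 172 → High-Occupancy Certificate not required.
§15.9 seating 90 ≥ 32; does not sell tobacco products → High-Occupancy Authorization not required.
§15.10 seating 90 ≥ 78 → Limited Seating Certificate not required.
§15.11 offers live music; operates vehicles for hire; closes 7:00 PM, after 5:00 PM → Trade Certificate not required.
§15.12 offers live music; operates vehicles for hire; does not sell tobacco products → Compliance License not required.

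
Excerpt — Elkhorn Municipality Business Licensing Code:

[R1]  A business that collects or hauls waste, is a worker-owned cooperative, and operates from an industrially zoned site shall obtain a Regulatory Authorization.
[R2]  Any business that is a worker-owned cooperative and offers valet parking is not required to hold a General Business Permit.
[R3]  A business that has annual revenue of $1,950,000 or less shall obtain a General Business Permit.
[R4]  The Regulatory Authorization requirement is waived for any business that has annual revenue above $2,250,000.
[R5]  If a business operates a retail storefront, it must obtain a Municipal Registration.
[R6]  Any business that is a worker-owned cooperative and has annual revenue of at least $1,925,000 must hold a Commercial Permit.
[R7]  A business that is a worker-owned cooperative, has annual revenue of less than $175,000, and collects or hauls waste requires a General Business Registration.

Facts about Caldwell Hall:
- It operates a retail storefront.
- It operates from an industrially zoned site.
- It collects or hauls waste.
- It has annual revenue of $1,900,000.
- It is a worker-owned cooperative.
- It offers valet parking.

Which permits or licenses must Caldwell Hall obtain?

Municipal Registration, Regulatory Authorization

[R1] collects or hauls waste; is a worker-owned cooperative; operates from an industrially zoned site → Regulatory Authorization required.
[R2] is a worker-owned cooperative; offers valet parking → exempt from General Business Permit.
[R3] revenue $1,900,000 ≤ $1,950,000 → General Business Permit required.
[R4] revenue $1,900,000 ≤ $2,250,000 → Regulatory Authorization exemption does not apply.
[R5] operates a retail storefront → Municipal Registration required.
[R6] is a worker-owned cooperative; revenue $1,900,000 < $1,925,000 → Commercial Permit not required.
[R7] is a worker-owned cooperative; revenue $1,900,000 ≥ $175,000; collects or hauls waste → General Business Registration not required.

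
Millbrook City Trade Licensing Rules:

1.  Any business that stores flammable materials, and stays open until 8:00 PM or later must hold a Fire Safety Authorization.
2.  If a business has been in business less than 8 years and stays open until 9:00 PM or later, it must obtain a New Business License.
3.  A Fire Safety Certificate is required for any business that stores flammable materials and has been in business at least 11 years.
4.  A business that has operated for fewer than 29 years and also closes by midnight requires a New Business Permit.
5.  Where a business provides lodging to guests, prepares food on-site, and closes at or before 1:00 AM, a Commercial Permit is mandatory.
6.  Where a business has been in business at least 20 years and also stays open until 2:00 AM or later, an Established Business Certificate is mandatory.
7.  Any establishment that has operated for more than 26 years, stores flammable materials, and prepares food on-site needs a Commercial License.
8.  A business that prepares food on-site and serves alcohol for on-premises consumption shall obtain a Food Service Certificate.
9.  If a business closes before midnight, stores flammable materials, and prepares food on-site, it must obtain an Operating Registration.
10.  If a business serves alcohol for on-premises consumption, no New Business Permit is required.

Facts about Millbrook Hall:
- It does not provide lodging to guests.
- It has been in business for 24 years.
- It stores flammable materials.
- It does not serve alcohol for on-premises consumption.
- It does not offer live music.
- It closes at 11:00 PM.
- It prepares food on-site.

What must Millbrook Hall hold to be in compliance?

Fire Safety Authorization, Fire Safety Certificate, New Business Permit, Operating Registration

1. stores flammable materials; closes 11:00 PM, after 8:00 PM → Fire Safety Authorization required.
2. years in business 24 ≥ 8; closes 11:00 PM, after 9:00 PM → New Business License not required.
3. stores flammable materials; years in business 24 ≥ 11 → Fire Safety Certificate required.
4. years in business 24 < 29; closes 11:00 PM, at/before midnight → New Business Permit required.
5. does not provide lodging to guests; prepares food on-site; closes 11:00 PM, at/before 1:00 AM → Commercial Permit not required.
6. years in business 24 ≥ 20; closes 11:00 PM, at/before 2:00 AM → Established Business Certificate not required.
7. years in business 24 ≤ 26; stores flammable materials; prepares food on-site → Commercial License not required.
8. prepares food on-site; does not serve alcohol for on-premises consumption → Food Service Certificate not required.
9. closes 11:00 PM, at/before midnight; stores flammable materials; prepares food on-site → Operating Registration required.
10. does not serve alcohol for on-premises consumption → New Business Permit exemption does not apply.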